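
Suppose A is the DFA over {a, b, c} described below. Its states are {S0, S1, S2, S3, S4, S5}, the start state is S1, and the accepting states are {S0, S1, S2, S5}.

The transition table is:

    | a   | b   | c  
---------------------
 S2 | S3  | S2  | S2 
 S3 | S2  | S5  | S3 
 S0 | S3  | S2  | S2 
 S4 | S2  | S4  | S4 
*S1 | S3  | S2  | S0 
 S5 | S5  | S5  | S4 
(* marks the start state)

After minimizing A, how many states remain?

4

Every state is reachable, so we keep all 6.
P0 = {S0,S1,S2,S5} | {S3,S4}.
Refine {S0,S1,S2,S5} on symbol a: members go to different blocks, giving {S0,S1,S2} and {S5}.
Refine {S3,S4} on symbol b: members go to different blocks, giving {S3} and {S4}.
Stable partition: {S0,S1,S2} | {S3} | {S5} | {S4} — 4 equivalence classes.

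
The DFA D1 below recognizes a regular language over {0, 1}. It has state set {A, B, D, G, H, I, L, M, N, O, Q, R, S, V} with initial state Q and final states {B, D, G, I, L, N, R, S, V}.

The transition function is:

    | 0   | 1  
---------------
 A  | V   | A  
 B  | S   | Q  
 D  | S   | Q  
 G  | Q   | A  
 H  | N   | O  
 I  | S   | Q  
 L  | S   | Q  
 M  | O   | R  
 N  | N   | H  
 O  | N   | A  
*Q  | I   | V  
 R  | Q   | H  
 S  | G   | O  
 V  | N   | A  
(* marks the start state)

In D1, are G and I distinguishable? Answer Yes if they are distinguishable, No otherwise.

States {B,D,L,M,R} cannot be reached from the start state, so discard them.
Initial partition by acceptance: {G,I,N,S,V} | {A,H,O,Q}.
Refine {G,I,N,S,V} on symbol 0: members go to different blocks, giving {I,N,S,V} and {G}.
Refine {I,N,S,V} on symbol 0: members go to different blocks, giving {I,N,V} and {S}.
Split {I,N,V} by δ(·,0) → {N,V} and {I}.
Split {A,H,O,Q} by δ(·,0) → {A,H,O} and {Q}.
Stable partition: {N,V} | {A,H,O} | {G} | {S} | {I} | {Q} — 6 equivalence classes.
G and I end up in different blocks, so they are distinguishable. For instance, the string '0' is accepted from only I.

Yes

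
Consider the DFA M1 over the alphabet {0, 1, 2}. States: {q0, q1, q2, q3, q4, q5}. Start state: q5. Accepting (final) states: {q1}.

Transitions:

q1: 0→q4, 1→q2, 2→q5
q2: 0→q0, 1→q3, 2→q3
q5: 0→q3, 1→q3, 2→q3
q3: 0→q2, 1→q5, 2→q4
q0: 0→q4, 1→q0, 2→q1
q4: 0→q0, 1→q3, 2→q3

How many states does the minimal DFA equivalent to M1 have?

Start with accepting vs non-accepting: {q1} | {q0,q2,q3,q4,q5}.
On input 2, block {q0,q2,q3,q4,q5} splits into {q2,q3,q4,q5} and {q0}.
On input 0, block {q2,q3,q4,q5} splits into {q2,q4} and {q3,q5}.
On input 0, block {q3,q5} splits into {q3} and {q5}.
No further refinement is possible. Final partition (5 blocks): {q1} | {q2,q4} | {q0} | {q3} | {q5}.

5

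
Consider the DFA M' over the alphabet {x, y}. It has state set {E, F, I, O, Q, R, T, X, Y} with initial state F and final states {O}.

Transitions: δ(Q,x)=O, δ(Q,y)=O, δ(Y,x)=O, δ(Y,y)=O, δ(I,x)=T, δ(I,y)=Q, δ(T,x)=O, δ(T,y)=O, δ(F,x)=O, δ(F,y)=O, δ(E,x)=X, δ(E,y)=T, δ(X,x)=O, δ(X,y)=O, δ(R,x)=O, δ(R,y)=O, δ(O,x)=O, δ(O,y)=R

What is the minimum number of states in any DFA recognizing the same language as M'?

First remove the unreachable states {E,I,Q,T,X,Y}; 3 states remain.
Start with accepting vs non-accepting: {O} | {F,R}.
Stable partition: {O} | {F,R} — 2 equivalence classes.

2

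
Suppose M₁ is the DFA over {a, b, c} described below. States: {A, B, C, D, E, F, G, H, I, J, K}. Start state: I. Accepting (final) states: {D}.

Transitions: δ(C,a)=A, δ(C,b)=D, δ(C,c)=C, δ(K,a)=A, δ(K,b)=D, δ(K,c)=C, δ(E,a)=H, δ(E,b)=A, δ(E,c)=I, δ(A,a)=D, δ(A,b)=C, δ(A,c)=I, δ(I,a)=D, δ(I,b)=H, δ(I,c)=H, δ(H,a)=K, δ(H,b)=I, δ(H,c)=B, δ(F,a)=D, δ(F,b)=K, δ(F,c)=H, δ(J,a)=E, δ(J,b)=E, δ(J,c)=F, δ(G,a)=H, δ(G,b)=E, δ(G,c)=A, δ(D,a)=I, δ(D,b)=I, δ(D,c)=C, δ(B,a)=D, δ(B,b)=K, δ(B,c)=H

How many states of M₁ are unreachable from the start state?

Starting at I and following transitions, the reachable set is {A, B, C, D, H, I, K}. That leaves E, F, G, J unreachable — 4 in total.

4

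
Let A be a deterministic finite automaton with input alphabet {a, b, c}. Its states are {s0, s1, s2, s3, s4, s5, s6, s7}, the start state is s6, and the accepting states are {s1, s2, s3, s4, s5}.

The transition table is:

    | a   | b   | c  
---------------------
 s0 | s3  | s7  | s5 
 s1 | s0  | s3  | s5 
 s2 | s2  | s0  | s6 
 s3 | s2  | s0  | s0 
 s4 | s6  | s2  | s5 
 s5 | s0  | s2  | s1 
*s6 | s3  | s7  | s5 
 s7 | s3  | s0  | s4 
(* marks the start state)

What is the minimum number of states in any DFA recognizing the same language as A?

3

Initial partition by acceptance: {s1,s2,s3,s4,s5} | {s0,s6,s7}.
On input a, block {s1,s2,s3,s4,s5} splits into {s1,s4,s5} and {s2,s3}.
The partition is now stable with 3 blocks: {s1,s4,s5} | {s0,s6,s7} | {s2,s3}.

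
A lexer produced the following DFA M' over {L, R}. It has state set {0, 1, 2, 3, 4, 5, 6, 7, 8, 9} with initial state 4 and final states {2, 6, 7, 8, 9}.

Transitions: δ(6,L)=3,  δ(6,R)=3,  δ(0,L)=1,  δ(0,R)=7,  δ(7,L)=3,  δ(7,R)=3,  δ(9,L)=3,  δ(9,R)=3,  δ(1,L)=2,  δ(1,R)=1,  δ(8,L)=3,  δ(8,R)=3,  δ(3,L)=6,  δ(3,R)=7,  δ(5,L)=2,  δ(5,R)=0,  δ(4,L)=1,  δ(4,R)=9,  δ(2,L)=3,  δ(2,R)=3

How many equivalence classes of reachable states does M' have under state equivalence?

States {0,5,8} cannot be reached from the start state, so discard them.
Initial partition by acceptance: {2,6,7,9} | {1,3,4}.
Split {1,3,4} by δ(·,L) → {1,3} and {4}.
Split {1,3} by δ(·,R) → {1} and {3}.
No further refinement is possible. Final partition (4 blocks): {2,6,7,9} | {1} | {4} | {3}.

4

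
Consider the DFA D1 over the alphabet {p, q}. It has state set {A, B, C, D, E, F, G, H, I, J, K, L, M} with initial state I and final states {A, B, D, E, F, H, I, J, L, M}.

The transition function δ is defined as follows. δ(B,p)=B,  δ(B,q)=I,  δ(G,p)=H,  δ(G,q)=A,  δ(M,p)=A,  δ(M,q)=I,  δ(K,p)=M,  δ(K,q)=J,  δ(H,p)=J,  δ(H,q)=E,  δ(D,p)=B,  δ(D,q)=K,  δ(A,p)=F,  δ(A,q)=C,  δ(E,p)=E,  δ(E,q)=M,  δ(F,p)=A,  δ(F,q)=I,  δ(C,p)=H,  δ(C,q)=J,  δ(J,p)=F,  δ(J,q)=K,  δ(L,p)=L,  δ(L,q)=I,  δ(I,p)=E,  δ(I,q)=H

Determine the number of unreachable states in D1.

No path from I leads to B, D, G, L; the other 9 states are all reachable.

4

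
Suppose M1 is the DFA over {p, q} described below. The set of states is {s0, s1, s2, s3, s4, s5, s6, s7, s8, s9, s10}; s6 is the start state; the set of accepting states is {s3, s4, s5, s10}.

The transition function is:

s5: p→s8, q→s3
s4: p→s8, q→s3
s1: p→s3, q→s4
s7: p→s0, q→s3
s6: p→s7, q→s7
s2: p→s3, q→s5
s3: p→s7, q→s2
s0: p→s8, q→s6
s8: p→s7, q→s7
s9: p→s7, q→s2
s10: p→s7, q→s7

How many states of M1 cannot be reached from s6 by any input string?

Starting at s6 and following transitions, the reachable set is {s0, s2, s3, s5, s6, s7, s8}. That leaves s1, s4, s9, s10 unreachable — 4 in total.

4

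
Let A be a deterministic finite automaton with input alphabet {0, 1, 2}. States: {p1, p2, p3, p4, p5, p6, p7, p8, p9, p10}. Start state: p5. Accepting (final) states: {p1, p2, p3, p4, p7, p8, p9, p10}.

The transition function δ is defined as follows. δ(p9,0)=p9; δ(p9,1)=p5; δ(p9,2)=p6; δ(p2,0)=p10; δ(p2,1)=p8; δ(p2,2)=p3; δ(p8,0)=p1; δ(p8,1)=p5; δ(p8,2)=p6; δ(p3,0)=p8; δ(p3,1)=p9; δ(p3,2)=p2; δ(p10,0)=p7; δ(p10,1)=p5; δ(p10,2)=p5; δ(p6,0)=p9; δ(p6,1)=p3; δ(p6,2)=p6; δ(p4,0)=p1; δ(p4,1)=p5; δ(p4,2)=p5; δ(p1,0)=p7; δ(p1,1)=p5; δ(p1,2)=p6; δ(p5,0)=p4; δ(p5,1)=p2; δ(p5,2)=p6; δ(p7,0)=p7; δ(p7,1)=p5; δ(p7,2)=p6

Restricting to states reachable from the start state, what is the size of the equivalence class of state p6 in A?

2

All states are reachable from the start state.
Initial partition by acceptance: {p1,p2,p3,p4,p7,p8,p9,p10} | {p5,p6}.
Split {p1,p2,p3,p4,p7,p8,p9,p10} by δ(·,1) → {p1,p4,p7,p8,p9,p10} and {p2,p3}.
Stable partition: {p1,p4,p7,p8,p9,p10} | {p5,p6} | {p2,p3} — 3 equivalence classes.
State p6 belongs to the block {p5,p6}, which has 2 states.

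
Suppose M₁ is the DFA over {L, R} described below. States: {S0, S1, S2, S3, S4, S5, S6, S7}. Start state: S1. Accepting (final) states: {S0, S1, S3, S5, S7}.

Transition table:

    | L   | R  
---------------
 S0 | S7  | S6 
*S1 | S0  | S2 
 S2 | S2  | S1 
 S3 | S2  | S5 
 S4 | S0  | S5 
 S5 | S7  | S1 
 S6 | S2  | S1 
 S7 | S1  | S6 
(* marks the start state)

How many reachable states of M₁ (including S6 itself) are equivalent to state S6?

States {S3,S4,S5} cannot be reached from the start state, so discard them.
Start with accepting vs non-accepting: {S0,S1,S7} | {S2,S6}.
The partition is now stable with 2 blocks: {S0,S1,S7} | {S2,S6}.
The equivalence class containing S6 is {S2,S6}, of size 2.

2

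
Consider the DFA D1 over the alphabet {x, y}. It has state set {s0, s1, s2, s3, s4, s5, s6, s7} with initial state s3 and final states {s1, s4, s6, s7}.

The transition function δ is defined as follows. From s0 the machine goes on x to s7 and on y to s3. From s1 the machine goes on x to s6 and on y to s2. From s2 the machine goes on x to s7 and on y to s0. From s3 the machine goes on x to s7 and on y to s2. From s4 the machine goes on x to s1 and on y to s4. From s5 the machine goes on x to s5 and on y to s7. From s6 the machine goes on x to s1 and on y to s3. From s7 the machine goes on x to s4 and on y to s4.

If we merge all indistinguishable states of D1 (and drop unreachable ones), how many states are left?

Reachable states from the start: {s0,s1,s2,s3,s4,s6,s7}. Unreachable: {s5} — drop them.
Initial partition by acceptance: {s1,s4,s6,s7} | {s0,s2,s3}.
Split {s1,s4,s6,s7} by δ(·,y) → {s1,s6} and {s4,s7}.
Split {s4,s7} by δ(·,x) → {s4} and {s7}.
Stable partition: {s1,s6} | {s0,s2,s3} | {s4} | {s7} — 4 equivalence classes.

4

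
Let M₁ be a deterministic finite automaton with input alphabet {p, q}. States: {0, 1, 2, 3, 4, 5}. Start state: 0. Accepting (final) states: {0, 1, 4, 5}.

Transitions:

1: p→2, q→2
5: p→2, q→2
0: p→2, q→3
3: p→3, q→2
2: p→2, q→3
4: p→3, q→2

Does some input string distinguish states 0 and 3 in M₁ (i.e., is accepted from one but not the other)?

Reachable states from the start: {0,2,3}. Unreachable: {1,4,5} — drop them.
P0 = {0} | {2,3}.
Stable partition: {0} | {2,3} — 2 equivalence classes.
0 and 3 end up in different blocks, so they are distinguishable. For instance, the string 'ε' is accepted from only 0.

Yes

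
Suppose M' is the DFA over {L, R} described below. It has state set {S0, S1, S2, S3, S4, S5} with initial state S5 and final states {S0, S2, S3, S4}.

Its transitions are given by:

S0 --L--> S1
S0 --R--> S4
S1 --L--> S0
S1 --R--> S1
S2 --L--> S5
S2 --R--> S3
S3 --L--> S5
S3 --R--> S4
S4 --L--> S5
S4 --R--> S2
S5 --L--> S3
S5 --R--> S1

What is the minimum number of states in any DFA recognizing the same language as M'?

2

Initial partition by acceptance: {S0,S2,S3,S4} | {S1,S5}.
The partition is now stable with 2 blocks: {S0,S2,S3,S4} | {S1,S5}.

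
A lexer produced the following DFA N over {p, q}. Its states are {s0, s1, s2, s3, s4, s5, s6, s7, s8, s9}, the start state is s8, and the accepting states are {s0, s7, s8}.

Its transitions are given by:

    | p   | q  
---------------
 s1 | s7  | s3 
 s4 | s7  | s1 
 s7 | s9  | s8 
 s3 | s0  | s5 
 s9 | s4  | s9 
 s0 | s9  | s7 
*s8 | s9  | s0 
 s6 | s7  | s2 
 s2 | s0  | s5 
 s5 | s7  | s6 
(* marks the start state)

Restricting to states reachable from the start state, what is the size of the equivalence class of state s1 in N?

6

All states are reachable from the start state.
Initial partition by acceptance: {s0,s7,s8} | {s1,s2,s3,s4,s5,s6,s9}.
On input p, block {s1,s2,s3,s4,s5,s6,s9} splits into {s1,s2,s3,s4,s5,s6} and {s9}.
Stable partition: {s0,s7,s8} | {s1,s2,s3,s4,s5,s6} | {s9} — 3 equivalence classes.
State s1 belongs to the block {s1,s2,s3,s4,s5,s6}, which has 6 states.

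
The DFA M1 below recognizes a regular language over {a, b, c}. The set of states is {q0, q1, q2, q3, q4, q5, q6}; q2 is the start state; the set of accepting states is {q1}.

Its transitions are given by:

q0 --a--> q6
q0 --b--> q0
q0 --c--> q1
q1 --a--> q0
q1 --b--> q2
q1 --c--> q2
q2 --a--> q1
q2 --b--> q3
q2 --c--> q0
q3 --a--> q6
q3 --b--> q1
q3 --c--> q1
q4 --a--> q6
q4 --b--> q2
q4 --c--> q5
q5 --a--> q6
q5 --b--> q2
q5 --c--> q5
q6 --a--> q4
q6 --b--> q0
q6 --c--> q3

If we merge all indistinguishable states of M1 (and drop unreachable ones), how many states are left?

Every state is reachable, so we keep all 7.
Start with accepting vs non-accepting: {q1} | {q0,q2,q3,q4,q5,q6}.
On input a, block {q0,q2,q3,q4,q5,q6} splits into {q0,q3,q4,q5,q6} and {q2}.
Split {q0,q3,q4,q5,q6} by δ(·,b) → {q0,q6} and {q4,q5} and {q3}.
On input a, block {q0,q6} splits into {q0} and {q6}.
No further refinement is possible. Final partition (6 blocks): {q1} | {q0} | {q2} | {q4,q5} | {q3} | {q6}.

6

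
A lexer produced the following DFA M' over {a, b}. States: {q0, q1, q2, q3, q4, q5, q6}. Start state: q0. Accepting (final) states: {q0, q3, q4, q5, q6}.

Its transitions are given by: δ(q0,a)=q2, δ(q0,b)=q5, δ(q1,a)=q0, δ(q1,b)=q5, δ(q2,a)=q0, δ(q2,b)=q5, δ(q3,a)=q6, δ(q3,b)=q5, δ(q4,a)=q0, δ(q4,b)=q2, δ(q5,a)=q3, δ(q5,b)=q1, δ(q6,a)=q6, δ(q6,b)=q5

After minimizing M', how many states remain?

States {q4} cannot be reached from the start state, so discard them.
Initial partition by acceptance: {q0,q3,q5,q6} | {q1,q2}.
Refine {q0,q3,q5,q6} on symbol a: members go to different blocks, giving {q3,q5,q6} and {q0}.
Refine {q3,q5,q6} on symbol b: members go to different blocks, giving {q3,q6} and {q5}.
The partition is now stable with 4 blocks: {q3,q6} | {q1,q2} | {q0} | {q5}.

4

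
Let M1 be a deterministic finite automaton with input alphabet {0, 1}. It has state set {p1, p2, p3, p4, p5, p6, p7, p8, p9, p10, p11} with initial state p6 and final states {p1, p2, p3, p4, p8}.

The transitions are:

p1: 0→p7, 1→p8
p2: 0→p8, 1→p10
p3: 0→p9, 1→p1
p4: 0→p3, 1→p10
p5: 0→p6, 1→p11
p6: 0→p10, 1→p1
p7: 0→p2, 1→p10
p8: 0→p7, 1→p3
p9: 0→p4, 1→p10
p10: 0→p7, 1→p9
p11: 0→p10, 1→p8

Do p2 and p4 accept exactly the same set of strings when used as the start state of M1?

First remove the unreachable states {p5,p11}; 9 states remain.
P0 = {p1,p2,p3,p4,p8} | {p6,p7,p9,p10}.
Refine {p1,p2,p3,p4,p8} on symbol 0: members go to different blocks, giving {p1,p3,p8} and {p2,p4}.
Refine {p6,p7,p9,p10} on symbol 0: members go to different blocks, giving {p6,p10} and {p7,p9}.
Split {p6,p10} by δ(·,0) → {p6} and {p10}.
No further refinement is possible. Final partition (5 blocks): {p1,p3,p8} | {p6} | {p2,p4} | {p7,p9} | {p10}.
p2 and p4 lie in the same block of the stable partition, so they are equivalent — no string distinguishes them.

Yes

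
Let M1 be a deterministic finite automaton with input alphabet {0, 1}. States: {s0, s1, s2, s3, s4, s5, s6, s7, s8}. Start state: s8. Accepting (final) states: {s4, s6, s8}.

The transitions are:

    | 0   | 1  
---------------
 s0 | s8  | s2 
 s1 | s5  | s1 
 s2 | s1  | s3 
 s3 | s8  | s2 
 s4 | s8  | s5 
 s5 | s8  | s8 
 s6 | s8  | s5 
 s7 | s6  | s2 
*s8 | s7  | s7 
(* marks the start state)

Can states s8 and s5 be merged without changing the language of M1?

No

States {s0,s4} cannot be reached from the start state, so discard them.
Start with accepting vs non-accepting: {s6,s8} | {s1,s2,s3,s5,s7}.
On input 0, block {s6,s8} splits into {s6} and {s8}.
Refine {s1,s2,s3,s5,s7} on symbol 0: members go to different blocks, giving {s1,s2} and {s3,s5} and {s7}.
Split {s1,s2} by δ(·,0) → {s1} and {s2}.
Split {s3,s5} by δ(·,1) → {s3} and {s5}.
Stable partition: {s6} | {s1} | {s8} | {s3} | {s7} | {s2} | {s5} — 7 equivalence classes.
s8 and s5 end up in different blocks, so they are distinguishable. For instance, the string 'ε' is accepted from only s8.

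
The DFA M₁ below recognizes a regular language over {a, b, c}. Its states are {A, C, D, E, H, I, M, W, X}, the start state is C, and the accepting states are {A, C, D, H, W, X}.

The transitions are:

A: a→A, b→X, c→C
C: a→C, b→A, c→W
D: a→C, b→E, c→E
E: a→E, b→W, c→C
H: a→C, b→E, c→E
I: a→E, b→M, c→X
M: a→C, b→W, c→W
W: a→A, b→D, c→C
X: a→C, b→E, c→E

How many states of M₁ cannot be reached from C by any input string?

No path from C leads to H, I, M; the other 6 states are all reachable.

3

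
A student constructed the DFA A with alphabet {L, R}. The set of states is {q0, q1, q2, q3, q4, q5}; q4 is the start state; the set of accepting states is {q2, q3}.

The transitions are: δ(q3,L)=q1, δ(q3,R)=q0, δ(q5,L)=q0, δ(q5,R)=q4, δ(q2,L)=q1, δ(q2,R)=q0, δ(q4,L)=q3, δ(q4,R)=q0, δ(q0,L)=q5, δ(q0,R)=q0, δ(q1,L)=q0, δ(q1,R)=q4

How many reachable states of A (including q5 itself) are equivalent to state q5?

First remove the unreachable states {q2}; 5 states remain.
Start with accepting vs non-accepting: {q3} | {q0,q1,q4,q5}.
On input L, block {q0,q1,q4,q5} splits into {q0,q1,q5} and {q4}.
On input R, block {q0,q1,q5} splits into {q1,q5} and {q0}.
The partition is now stable with 4 blocks: {q3} | {q1,q5} | {q4} | {q0}.
State q5 belongs to the block {q1,q5}, which has 2 states.

2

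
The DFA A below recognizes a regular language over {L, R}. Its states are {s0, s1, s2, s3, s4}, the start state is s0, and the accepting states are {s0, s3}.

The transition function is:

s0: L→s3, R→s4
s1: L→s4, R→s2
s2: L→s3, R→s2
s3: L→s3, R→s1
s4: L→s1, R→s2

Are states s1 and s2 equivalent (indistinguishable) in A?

Every state is reachable, so we keep all 5.
Initial partition by acceptance: {s0,s3} | {s1,s2,s4}.
Split {s1,s2,s4} by δ(·,L) → {s1,s4} and {s2}.
The partition is now stable with 3 blocks: {s0,s3} | {s1,s4} | {s2}.
s1 and s2 end up in different blocks, so they are distinguishable. For instance, the string 'L' is accepted from only s2.

No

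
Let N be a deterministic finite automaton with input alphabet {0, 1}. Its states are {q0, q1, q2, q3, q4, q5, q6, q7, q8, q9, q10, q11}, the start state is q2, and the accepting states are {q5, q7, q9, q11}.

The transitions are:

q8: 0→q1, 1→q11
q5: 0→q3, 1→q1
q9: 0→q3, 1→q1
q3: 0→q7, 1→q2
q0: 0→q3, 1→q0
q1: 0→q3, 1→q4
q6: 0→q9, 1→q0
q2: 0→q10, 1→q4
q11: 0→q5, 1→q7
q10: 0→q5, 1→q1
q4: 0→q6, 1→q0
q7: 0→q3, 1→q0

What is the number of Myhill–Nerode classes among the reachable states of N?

Reachable states from the start: {q0,q1,q2,q3,q4,q5,q6,q7,q9,q10}. Unreachable: {q8,q11} — drop them.
Initial partition by acceptance: {q5,q7,q9} | {q0,q1,q2,q3,q4,q6,q10}.
Split {q0,q1,q2,q3,q4,q6,q10} by δ(·,0) → {q0,q1,q2,q4} and {q3,q6,q10}.
The partition is now stable with 3 blocks: {q5,q7,q9} | {q0,q1,q2,q4} | {q3,q6,q10}.

3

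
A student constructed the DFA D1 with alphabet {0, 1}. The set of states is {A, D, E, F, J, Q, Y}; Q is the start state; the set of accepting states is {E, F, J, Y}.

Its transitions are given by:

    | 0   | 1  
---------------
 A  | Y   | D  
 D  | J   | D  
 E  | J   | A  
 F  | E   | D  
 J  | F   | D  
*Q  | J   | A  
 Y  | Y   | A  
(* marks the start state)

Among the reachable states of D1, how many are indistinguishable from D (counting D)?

3

All states are reachable from the start state.
Initial partition by acceptance: {E,F,J,Y} | {A,D,Q}.
The partition is now stable with 2 blocks: {E,F,J,Y} | {A,D,Q}.
The equivalence class containing D is {A,D,Q}, of size 3.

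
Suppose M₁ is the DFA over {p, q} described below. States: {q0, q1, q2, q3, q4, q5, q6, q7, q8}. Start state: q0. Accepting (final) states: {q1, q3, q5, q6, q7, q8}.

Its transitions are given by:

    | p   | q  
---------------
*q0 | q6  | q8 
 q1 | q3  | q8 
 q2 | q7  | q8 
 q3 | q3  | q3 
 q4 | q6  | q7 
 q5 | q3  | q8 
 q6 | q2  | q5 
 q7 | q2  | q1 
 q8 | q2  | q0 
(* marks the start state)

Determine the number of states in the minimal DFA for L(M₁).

Reachable states from the start: {q0,q1,q2,q3,q5,q6,q7,q8}. Unreachable: {q4} — drop them.
P0 = {q1,q3,q5,q6,q7,q8} | {q0,q2}.
Split {q1,q3,q5,q6,q7,q8} by δ(·,p) → {q1,q3,q5} and {q6,q7,q8}.
Split {q1,q3,q5} by δ(·,q) → {q1,q5} and {q3}.
Refine {q6,q7,q8} on symbol q: members go to different blocks, giving {q6,q7} and {q8}.
No further refinement is possible. Final partition (5 blocks): {q1,q5} | {q0,q2} | {q6,q7} | {q3} | {q8}.

5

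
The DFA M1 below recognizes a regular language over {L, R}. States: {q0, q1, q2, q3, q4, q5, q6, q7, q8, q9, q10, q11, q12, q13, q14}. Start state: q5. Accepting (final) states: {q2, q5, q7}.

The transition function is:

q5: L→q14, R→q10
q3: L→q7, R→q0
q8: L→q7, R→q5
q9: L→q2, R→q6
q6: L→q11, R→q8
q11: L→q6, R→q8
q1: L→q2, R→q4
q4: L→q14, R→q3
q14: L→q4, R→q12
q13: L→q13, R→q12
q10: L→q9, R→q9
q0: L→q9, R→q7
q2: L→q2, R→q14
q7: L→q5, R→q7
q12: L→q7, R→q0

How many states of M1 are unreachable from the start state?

2

No path from q5 leads to q1, q13; the other 13 states are all reachable.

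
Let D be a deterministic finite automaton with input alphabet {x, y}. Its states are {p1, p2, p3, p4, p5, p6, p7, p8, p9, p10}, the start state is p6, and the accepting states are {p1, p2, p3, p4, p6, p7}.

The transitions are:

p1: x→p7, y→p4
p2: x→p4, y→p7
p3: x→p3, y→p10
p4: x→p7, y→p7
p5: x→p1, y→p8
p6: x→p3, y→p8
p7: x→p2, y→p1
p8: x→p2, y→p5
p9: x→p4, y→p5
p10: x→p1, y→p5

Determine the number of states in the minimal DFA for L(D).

3

States {p9} cannot be reached from the start state, so discard them.
Initial partition by acceptance: {p1,p2,p3,p4,p6,p7} | {p5,p8,p10}.
On input y, block {p1,p2,p3,p4,p6,p7} splits into {p1,p2,p4,p7} and {p3,p6}.
No further refinement is possible. Final partition (3 blocks): {p1,p2,p4,p7} | {p5,p8,p10} | {p3,p6}.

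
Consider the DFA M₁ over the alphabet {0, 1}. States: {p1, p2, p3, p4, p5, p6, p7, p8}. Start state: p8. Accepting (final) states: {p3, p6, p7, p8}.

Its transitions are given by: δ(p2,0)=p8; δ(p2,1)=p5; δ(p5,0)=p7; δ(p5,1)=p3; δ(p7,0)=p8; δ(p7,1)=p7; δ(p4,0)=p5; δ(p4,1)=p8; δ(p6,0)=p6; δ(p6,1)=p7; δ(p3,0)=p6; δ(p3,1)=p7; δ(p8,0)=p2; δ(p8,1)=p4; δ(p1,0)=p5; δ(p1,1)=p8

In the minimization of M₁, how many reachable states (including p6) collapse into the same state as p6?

First remove the unreachable states {p1}; 7 states remain.
P0 = {p3,p6,p7,p8} | {p2,p4,p5}.
On input 0, block {p3,p6,p7,p8} splits into {p3,p6,p7} and {p8}.
On input 0, block {p3,p6,p7} splits into {p3,p6} and {p7}.
Refine {p2,p4,p5} on symbol 0: members go to different blocks, giving {p2} and {p4} and {p5}.
The partition is now stable with 6 blocks: {p3,p6} | {p2} | {p8} | {p7} | {p4} | {p5}.
The equivalence class containing p6 is {p3,p6}, of size 2.

2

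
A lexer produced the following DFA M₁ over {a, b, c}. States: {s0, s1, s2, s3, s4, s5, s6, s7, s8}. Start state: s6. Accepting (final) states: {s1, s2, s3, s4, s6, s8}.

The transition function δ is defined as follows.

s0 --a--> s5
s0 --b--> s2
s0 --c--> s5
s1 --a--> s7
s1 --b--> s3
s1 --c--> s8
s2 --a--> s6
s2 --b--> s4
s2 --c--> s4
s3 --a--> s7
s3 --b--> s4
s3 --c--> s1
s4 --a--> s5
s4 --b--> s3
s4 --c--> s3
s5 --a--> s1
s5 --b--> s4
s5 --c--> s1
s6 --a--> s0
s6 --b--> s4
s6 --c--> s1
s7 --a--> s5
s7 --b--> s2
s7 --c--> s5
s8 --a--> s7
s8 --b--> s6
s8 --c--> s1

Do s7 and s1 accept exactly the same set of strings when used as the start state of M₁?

No

Every state is reachable, so we keep all 9.
P0 = {s1,s2,s3,s4,s6,s8} | {s0,s5,s7}.
On input a, block {s1,s2,s3,s4,s6,s8} splits into {s1,s3,s4,s6,s8} and {s2}.
Split {s0,s5,s7} by δ(·,a) → {s0,s7} and {s5}.
On input a, block {s1,s3,s4,s6,s8} splits into {s1,s3,s6,s8} and {s4}.
On input b, block {s1,s3,s6,s8} splits into {s1,s8} and {s3,s6}.
No further refinement is possible. Final partition (6 blocks): {s1,s8} | {s0,s7} | {s2} | {s5} | {s4} | {s3,s6}.
s7 and s1 end up in different blocks, so they are distinguishable. For instance, the string 'ε' is accepted from only s1.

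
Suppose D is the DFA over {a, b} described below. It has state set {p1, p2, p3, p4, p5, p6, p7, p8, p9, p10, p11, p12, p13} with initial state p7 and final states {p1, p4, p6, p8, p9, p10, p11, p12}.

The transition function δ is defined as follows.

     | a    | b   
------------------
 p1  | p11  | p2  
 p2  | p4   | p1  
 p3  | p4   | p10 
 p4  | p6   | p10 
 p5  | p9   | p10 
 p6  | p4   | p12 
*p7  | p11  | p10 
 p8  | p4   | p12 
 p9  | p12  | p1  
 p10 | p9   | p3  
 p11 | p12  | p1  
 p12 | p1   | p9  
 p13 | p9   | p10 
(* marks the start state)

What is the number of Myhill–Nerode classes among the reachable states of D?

States {p5,p8,p13} cannot be reached from the start state, so discard them.
P0 = {p1,p4,p6,p9,p10,p11,p12} | {p2,p3,p7}.
On input b, block {p1,p4,p6,p9,p10,p11,p12} splits into {p4,p6,p9,p11,p12} and {p1,p10}.
Split {p4,p6,p9,p11,p12} by δ(·,a) → {p4,p6,p9,p11} and {p12}.
On input a, block {p4,p6,p9,p11} splits into {p4,p6} and {p9,p11}.
Split {p4,p6} by δ(·,b) → {p4} and {p6}.
Split {p2,p3,p7} by δ(·,a) → {p2,p3} and {p7}.
No further refinement is possible. Final partition (7 blocks): {p4} | {p2,p3} | {p1,p10} | {p12} | {p9,p11} | {p6} | {p7}.

7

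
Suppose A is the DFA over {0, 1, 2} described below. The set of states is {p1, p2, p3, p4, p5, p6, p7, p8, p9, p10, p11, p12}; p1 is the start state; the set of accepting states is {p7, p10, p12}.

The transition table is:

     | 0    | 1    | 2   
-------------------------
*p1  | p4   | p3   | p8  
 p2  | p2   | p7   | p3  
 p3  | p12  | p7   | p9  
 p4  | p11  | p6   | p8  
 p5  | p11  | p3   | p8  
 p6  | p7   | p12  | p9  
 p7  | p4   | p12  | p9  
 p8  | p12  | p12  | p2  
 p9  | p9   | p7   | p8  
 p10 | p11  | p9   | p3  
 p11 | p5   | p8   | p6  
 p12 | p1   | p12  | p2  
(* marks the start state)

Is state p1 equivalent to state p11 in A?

Yes

Reachable states from the start: {p1,p2,p3,p4,p5,p6,p7,p8,p9,p11,p12}. Unreachable: {p10} — drop them.
P0 = {p7,p12} | {p1,p2,p3,p4,p5,p6,p8,p9,p11}.
On input 0, block {p1,p2,p3,p4,p5,p6,p8,p9,p11} splits into {p1,p2,p4,p5,p9,p11} and {p3,p6,p8}.
Split {p1,p2,p4,p5,p9,p11} by δ(·,1) → {p1,p4,p5,p11} and {p2,p9}.
Stable partition: {p7,p12} | {p1,p4,p5,p11} | {p3,p6,p8} | {p2,p9} — 4 equivalence classes.
p1 and p11 lie in the same block of the stable partition, so they are equivalent — no string distinguishes them.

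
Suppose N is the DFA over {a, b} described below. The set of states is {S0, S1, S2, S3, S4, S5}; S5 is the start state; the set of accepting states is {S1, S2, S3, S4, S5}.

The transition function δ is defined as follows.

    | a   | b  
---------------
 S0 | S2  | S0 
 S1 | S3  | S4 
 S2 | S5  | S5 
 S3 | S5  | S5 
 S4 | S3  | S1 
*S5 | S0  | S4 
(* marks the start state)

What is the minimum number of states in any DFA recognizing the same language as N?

All states are reachable from the start state.
Initial partition by acceptance: {S1,S2,S3,S4,S5} | {S0}.
On input a, block {S1,S2,S3,S4,S5} splits into {S1,S2,S3,S4} and {S5}.
Split {S1,S2,S3,S4} by δ(·,a) → {S1,S4} and {S2,S3}.
The partition is now stable with 4 blocks: {S1,S4} | {S0} | {S5} | {S2,S3}.

4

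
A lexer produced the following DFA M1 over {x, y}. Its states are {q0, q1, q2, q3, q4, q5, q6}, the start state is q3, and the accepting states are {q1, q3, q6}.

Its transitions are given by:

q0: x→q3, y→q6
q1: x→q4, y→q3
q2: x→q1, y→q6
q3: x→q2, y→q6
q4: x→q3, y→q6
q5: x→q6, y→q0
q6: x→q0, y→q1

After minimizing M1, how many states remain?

States {q5} cannot be reached from the start state, so discard them.
Start with accepting vs non-accepting: {q1,q3,q6} | {q0,q2,q4}.
Stable partition: {q1,q3,q6} | {q0,q2,q4} — 2 equivalence classes.

2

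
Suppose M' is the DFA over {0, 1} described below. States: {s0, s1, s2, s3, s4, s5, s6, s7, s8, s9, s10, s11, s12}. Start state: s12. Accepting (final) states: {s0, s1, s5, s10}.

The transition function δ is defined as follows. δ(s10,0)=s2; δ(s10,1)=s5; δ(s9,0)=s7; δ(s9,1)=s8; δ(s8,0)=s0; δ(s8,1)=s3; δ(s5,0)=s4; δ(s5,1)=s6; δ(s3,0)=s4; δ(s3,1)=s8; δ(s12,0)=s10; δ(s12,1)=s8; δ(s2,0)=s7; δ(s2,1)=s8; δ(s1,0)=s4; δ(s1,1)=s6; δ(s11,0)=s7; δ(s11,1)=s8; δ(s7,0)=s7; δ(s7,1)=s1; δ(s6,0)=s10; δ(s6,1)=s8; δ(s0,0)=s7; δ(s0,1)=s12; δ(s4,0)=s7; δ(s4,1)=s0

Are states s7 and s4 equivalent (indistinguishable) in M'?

Yes

States {s9,s11} cannot be reached from the start state, so discard them.
Initial partition by acceptance: {s0,s1,s5,s10} | {s2,s3,s4,s6,s7,s8,s12}.
Split {s0,s1,s5,s10} by δ(·,1) → {s0,s1,s5} and {s10}.
Split {s2,s3,s4,s6,s7,s8,s12} by δ(·,0) → {s2,s3,s4,s7} and {s6,s12} and {s8}.
On input 1, block {s2,s3,s4,s7} splits into {s2,s3} and {s4,s7}.
No further refinement is possible. Final partition (6 blocks): {s0,s1,s5} | {s2,s3} | {s10} | {s6,s12} | {s8} | {s4,s7}.
s7 and s4 lie in the same block of the stable partition, so they are equivalent — no string distinguishes them.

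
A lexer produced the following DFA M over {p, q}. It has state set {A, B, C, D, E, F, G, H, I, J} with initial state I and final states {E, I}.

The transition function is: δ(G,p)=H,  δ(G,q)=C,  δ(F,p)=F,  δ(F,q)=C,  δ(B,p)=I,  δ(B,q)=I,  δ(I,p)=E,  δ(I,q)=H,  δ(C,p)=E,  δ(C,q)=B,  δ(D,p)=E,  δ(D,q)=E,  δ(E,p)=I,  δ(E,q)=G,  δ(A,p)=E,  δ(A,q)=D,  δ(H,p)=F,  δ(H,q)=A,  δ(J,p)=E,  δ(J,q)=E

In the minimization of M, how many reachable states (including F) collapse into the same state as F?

3

States {J} cannot be reached from the start state, so discard them.
P0 = {E,I} | {A,B,C,D,F,G,H}.
On input p, block {A,B,C,D,F,G,H} splits into {A,B,C,D} and {F,G,H}.
On input q, block {A,B,C,D} splits into {A,C} and {B,D}.
Stable partition: {E,I} | {A,C} | {F,G,H} | {B,D} — 4 equivalence classes.
The equivalence class containing F is {F,G,H}, of size 3.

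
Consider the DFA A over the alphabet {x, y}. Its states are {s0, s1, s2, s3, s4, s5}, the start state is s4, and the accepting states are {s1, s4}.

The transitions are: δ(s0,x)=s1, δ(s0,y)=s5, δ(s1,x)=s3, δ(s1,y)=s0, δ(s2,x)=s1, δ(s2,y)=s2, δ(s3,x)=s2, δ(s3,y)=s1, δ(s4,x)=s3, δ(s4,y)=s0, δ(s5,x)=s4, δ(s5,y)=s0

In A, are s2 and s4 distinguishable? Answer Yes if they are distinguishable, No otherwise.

Yes

Initial partition by acceptance: {s1,s4} | {s0,s2,s3,s5}.
Refine {s0,s2,s3,s5} on symbol x: members go to different blocks, giving {s0,s2,s5} and {s3}.
The partition is now stable with 3 blocks: {s1,s4} | {s0,s2,s5} | {s3}.
s2 and s4 end up in different blocks, so they are distinguishable. For instance, the string 'ε' is accepted from only s4.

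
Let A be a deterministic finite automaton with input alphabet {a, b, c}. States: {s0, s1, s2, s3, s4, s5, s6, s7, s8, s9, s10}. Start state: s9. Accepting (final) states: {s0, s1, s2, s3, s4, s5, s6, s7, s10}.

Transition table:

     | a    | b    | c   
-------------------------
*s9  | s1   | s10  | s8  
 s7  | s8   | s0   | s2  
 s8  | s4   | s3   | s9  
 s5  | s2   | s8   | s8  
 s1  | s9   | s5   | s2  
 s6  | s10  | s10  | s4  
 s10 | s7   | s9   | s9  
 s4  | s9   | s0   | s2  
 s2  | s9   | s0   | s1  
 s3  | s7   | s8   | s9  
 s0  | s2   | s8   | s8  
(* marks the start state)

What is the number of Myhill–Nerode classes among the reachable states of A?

3

Reachable states from the start: {s0,s1,s2,s3,s4,s5,s7,s8,s9,s10}. Unreachable: {s6} — drop them.
P0 = {s0,s1,s2,s3,s4,s5,s7,s10} | {s8,s9}.
On input a, block {s0,s1,s2,s3,s4,s5,s7,s10} splits into {s0,s3,s5,s10} and {s1,s2,s4,s7}.
The partition is now stable with 3 blocks: {s0,s3,s5,s10} | {s8,s9} | {s1,s2,s4,s7}.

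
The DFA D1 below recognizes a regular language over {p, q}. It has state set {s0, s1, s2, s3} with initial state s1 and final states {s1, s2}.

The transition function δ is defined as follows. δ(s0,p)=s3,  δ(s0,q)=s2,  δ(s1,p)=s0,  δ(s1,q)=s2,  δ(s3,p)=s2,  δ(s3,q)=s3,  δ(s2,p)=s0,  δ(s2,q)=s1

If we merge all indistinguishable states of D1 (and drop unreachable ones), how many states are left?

3

Every state is reachable, so we keep all 4.
Initial partition by acceptance: {s1,s2} | {s0,s3}.
Refine {s0,s3} on symbol p: members go to different blocks, giving {s0} and {s3}.
Stable partition: {s1,s2} | {s0} | {s3} — 3 equivalence classes.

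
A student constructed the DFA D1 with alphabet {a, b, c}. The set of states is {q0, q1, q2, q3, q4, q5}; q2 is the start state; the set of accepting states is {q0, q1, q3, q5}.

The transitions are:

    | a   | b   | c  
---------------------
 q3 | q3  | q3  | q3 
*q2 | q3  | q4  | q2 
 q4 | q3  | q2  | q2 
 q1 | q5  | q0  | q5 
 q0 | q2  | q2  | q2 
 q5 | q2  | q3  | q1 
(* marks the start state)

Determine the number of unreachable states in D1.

3

No path from q2 leads to q0, q1, q5; the other 3 states are all reachable.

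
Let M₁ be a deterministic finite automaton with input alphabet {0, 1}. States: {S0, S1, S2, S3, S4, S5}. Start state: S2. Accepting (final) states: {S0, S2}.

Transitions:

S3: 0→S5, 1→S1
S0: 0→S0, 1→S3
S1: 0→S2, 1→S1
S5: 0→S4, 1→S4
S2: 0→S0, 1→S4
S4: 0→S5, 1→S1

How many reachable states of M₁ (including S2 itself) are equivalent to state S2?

P0 = {S0,S2} | {S1,S3,S4,S5}.
Split {S1,S3,S4,S5} by δ(·,0) → {S3,S4,S5} and {S1}.
Refine {S3,S4,S5} on symbol 1: members go to different blocks, giving {S3,S4} and {S5}.
No further refinement is possible. Final partition (4 blocks): {S0,S2} | {S3,S4} | {S1} | {S5}.
The equivalence class containing S2 is {S0,S2}, of size 2.

2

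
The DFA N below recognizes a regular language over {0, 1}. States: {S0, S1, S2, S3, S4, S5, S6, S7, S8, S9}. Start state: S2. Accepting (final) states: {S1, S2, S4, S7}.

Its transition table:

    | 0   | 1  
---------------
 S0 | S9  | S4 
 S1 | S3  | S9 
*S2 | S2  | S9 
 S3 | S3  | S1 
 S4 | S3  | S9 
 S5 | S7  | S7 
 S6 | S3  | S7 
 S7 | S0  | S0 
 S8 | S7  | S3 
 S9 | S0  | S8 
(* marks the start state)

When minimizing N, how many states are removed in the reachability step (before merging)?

No path from S2 leads to S5, S6; the other 8 states are all reachable.

2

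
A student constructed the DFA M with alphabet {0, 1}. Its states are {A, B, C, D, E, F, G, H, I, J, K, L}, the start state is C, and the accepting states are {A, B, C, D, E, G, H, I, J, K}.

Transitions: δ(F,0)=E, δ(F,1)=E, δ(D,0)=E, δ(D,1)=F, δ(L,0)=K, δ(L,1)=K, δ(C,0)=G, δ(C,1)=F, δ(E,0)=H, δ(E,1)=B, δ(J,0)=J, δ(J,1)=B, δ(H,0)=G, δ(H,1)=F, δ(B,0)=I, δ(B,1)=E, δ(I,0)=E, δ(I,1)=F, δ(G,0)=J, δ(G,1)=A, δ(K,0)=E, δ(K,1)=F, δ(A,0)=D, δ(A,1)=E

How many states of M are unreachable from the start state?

No path from C leads to K, L; the other 10 states are all reachable.

2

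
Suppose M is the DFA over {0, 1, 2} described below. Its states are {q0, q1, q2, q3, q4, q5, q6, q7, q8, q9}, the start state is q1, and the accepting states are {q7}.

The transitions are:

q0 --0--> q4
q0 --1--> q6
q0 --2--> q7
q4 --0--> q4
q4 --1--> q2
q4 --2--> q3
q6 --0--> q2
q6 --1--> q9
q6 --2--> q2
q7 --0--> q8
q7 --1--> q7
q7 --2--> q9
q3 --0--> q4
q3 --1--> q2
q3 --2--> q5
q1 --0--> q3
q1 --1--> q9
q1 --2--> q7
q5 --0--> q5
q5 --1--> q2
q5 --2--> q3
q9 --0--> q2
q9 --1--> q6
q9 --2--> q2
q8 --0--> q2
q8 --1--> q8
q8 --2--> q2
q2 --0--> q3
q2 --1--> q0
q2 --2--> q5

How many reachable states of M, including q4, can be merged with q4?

Every state is reachable, so we keep all 10.
Start with accepting vs non-accepting: {q7} | {q0,q1,q2,q3,q4,q5,q6,q8,q9}.
Refine {q0,q1,q2,q3,q4,q5,q6,q8,q9} on symbol 2: members go to different blocks, giving {q2,q3,q4,q5,q6,q8,q9} and {q0,q1}.
Split {q2,q3,q4,q5,q6,q8,q9} by δ(·,1) → {q3,q4,q5,q6,q8,q9} and {q2}.
Refine {q3,q4,q5,q6,q8,q9} on symbol 0: members go to different blocks, giving {q3,q4,q5} and {q6,q8,q9}.
No further refinement is possible. Final partition (5 blocks): {q7} | {q3,q4,q5} | {q0,q1} | {q2} | {q6,q8,q9}.
The equivalence class containing q4 is {q3,q4,q5}, of size 3.

3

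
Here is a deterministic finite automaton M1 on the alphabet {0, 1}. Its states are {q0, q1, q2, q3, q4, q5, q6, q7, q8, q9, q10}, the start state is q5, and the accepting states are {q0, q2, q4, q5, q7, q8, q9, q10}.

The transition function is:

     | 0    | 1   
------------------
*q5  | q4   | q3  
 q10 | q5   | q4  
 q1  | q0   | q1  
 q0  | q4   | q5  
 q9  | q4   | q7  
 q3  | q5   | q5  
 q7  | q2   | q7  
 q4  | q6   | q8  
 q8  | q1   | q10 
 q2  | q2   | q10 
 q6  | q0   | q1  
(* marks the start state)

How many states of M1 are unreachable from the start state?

BFS from q5 reaches {q0, q1, q3, q4, q5, q6, q8, q10}; the 3 state(s) q2, q7, q9 are never visited.

3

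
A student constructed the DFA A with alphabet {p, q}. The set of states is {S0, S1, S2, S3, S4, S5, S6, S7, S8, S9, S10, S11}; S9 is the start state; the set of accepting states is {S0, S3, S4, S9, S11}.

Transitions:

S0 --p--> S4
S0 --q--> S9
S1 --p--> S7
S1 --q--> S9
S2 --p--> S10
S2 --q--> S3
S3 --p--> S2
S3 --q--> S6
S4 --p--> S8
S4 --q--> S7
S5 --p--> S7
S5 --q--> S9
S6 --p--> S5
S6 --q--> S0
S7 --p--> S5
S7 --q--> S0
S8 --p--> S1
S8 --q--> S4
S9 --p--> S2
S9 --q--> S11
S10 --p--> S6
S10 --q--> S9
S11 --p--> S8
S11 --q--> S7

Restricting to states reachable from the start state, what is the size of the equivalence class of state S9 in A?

1

Initial partition by acceptance: {S0,S3,S4,S9,S11} | {S1,S2,S5,S6,S7,S8,S10}.
Refine {S0,S3,S4,S9,S11} on symbol p: members go to different blocks, giving {S3,S4,S9,S11} and {S0}.
On input q, block {S3,S4,S9,S11} splits into {S3,S4,S11} and {S9}.
Split {S1,S2,S5,S6,S7,S8,S10} by δ(·,q) → {S1,S5,S10} and {S2,S8} and {S6,S7}.
No further refinement is possible. Final partition (6 blocks): {S3,S4,S11} | {S1,S5,S10} | {S0} | {S9} | {S2,S8} | {S6,S7}.
The equivalence class containing S9 is {S9}, of size 1.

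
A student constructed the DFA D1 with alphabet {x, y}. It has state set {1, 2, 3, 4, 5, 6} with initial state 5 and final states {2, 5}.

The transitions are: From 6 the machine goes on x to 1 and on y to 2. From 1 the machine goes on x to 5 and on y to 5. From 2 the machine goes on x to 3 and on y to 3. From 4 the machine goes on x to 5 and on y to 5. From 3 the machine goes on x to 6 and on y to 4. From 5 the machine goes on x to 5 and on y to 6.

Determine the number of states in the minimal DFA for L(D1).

5

P0 = {2,5} | {1,3,4,6}.
Split {2,5} by δ(·,x) → {2} and {5}.
On input x, block {1,3,4,6} splits into {1,4} and {3,6}.
On input x, block {3,6} splits into {3} and {6}.
No further refinement is possible. Final partition (5 blocks): {2} | {1,4} | {5} | {3} | {6}.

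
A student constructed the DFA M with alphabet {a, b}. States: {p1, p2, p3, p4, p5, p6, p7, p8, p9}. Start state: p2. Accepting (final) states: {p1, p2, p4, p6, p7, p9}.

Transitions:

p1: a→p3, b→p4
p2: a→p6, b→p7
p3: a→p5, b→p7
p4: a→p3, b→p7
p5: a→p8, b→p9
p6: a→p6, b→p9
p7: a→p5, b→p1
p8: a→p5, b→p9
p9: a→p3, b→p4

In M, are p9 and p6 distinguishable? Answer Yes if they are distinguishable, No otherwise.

Yes

P0 = {p1,p2,p4,p6,p7,p9} | {p3,p5,p8}.
Refine {p1,p2,p4,p6,p7,p9} on symbol a: members go to different blocks, giving {p1,p4,p7,p9} and {p2,p6}.
Stable partition: {p1,p4,p7,p9} | {p3,p5,p8} | {p2,p6} — 3 equivalence classes.
p9 and p6 end up in different blocks, so they are distinguishable. For instance, the string 'a' is accepted from only p6.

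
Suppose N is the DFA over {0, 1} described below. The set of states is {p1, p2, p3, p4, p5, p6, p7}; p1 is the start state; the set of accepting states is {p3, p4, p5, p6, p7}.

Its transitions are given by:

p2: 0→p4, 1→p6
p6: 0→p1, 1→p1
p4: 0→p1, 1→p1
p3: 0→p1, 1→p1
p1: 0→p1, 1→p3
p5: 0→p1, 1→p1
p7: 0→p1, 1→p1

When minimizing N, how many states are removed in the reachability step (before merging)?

No path from p1 leads to p2, p4, p5, p6, p7; the other 2 states are all reachable.

5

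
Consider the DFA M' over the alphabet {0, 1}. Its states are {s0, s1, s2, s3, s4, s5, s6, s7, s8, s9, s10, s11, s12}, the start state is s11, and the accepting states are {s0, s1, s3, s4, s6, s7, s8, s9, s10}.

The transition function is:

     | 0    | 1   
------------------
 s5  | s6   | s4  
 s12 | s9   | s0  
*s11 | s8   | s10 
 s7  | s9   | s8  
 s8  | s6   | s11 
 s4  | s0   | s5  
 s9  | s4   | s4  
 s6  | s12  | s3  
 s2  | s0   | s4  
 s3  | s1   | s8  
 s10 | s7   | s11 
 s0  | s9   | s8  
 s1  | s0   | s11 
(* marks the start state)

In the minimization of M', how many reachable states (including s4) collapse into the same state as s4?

1

States {s2} cannot be reached from the start state, so discard them.
P0 = {s0,s1,s3,s4,s6,s7,s8,s9,s10} | {s5,s11,s12}.
On input 0, block {s0,s1,s3,s4,s6,s7,s8,s9,s10} splits into {s0,s1,s3,s4,s7,s8,s9,s10} and {s6}.
Refine {s0,s1,s3,s4,s7,s8,s9,s10} on symbol 0: members go to different blocks, giving {s0,s1,s3,s4,s7,s9,s10} and {s8}.
Split {s0,s1,s3,s4,s7,s9,s10} by δ(·,1) → {s0,s3,s7} and {s1,s4,s10} and {s9}.
On input 0, block {s0,s3,s7} splits into {s0,s7} and {s3}.
Split {s5,s11,s12} by δ(·,0) → {s5} and {s11} and {s12}.
Split {s1,s4,s10} by δ(·,1) → {s1,s10} and {s4}.
The partition is now stable with 10 blocks: {s0,s7} | {s5} | {s6} | {s8} | {s1,s10} | {s9} | {s3} | {s11} | {s12} | {s4}.
State s4 belongs to the block {s4}, which has 1 states.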